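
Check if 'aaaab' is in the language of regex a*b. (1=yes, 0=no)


Pattern: a*b
String: 'aaaab'
Pattern requires: zero or more 'a's followed by exactly one 'b'
Found 4 leading 'a's
Remaining: 'b'
Remaining is exactly 'b' -> match
Result: 1

1


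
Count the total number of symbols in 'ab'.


String: 'ab'
Counting characters:
  'a' appears 1 time(s)
  'b' appears 1 time(s)
Total length = 1 + 1 = 2

2


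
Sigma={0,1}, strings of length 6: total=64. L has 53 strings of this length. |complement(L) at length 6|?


Alphabet: {0,1}
String length: 6
Total strings of length 6 = 2^6 = 64
Strings in L = 53
Complement = total - |L|
= 64 - 53
= 11

11


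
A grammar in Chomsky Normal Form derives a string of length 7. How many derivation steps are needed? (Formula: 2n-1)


Chomsky Normal Form derivation:
String length n = 7
Each step either:
  - Splits a nonterminal into two (n-1 such steps)
  - Converts a nonterminal to terminal (n such steps)
Total = (n-1) + n = 2n - 1
= 2(7) - 1
= 14 - 1
= 13

13


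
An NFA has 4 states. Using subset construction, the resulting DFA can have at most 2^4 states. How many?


NFA has 4 states
Subset construction: each DFA state = subset of NFA states
Maximum subsets = 2^4
2^4 = 16

16


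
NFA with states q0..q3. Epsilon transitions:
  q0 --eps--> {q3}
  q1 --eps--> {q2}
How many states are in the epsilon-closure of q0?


Starting from q0
Initialize closure = {q0}
Follow epsilon from q0 -> add q3
Final closure: {q0, q3}
Size = 2

2


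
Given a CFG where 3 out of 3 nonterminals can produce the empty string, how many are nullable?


Nonterminals: {S, A, B}
A nonterminal is nullable if it can derive epsilon
Counting nullable nonterminals: 3
Total nullable = 3

3


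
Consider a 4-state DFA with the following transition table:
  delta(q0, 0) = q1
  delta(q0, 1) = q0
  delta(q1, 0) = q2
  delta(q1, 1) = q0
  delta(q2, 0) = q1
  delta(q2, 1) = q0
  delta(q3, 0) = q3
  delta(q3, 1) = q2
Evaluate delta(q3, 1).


Looking up transition function:
delta(q3, 1) in the table
Row: q3, Column: 1
Result: q2

q2


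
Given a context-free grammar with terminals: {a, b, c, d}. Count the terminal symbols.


Terminal symbols: a, b, c, d
Counting each: a (#1), b (#2), c (#3), d (#4)
Total = 4

4


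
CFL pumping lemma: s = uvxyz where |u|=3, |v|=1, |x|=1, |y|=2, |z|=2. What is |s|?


|s| = |u| + |v| + |x| + |y| + |z|
= 3 + 1 + 1 + 2 + 2
= 4 + 1 + 4
= 5 + 4
= 9

9


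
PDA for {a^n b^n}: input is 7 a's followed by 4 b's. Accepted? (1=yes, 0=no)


Language requires equal numbers of a's and b's
PDA pushes for each 'a', pops for each 'b'
Number of a's = 7
Number of b's = 4
7 != 4 -> Reject

0


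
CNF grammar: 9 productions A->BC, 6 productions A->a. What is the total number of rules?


CNF allows two rule forms:
  A -> BC (binary): 9 rules
  A -> a (terminal): 6 rules
Total = 9 + 6 = 15

15


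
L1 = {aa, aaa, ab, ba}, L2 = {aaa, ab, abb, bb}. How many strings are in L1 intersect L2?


L1 = {aa, aaa, ab, ba}
L2 = {aaa, ab, abb, bb}
Checking each string in L1 against L2:
  'aa': in L2? No
  'aaa': in L2? Yes
  'ab': in L2? Yes
  'ba': in L2? No
Intersection = {aaa, ab}
|L1 ∩ L2| = 2

2


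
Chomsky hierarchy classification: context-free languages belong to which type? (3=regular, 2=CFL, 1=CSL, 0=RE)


Chomsky hierarchy levels:
  Type 3: Regular (DFA/NFA/regex)
  Type 2: Context-free (PDA)
  Type 1: Context-sensitive
  Type 0: Recursively enumerable (TM)
'context-free' corresponds to Type 2

2


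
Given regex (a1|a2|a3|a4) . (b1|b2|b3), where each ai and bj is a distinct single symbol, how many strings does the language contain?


First group: 4 alternatives
Second group: 3 alternatives
Concatenation: each choice from group 1 pairs with each from group 2
Total = 4 x 3 = 12

12


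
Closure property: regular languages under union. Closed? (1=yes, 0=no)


Regular languages are closed under:
- Union (DFA product construction)
- Intersection (DFA product construction)
- Complement (swap accept/reject states)
- Concatenation (NFA construction)
- Kleene star (NFA construction)
union is in this list
Therefore: closed

1


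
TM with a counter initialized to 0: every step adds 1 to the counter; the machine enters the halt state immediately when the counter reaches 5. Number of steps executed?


Counter starts at 0. Counting sequence:
  Step 1: counter = 1
  Step 2: counter = 2
  Step 3: counter = 3
  Step 4: counter = 4
  Step 5: counter = 5
Counter reached 5 -> halt
Total steps = 5

5


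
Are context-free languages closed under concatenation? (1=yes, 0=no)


CFL closure properties:
  Closed under: union, concatenation, Kleene star
  NOT closed under: intersection, complement
Operation 'concatenation' is in closed list -> Yes (closed)

1


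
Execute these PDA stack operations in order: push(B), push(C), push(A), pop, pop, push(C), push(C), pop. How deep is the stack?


Tracing stack operations:
  push(B) -> stack = [B], depth=1
  push(C) -> stack = [B,C], depth=2
  push(A) -> stack = [B,C,A], depth=3
  pop -> removed A, stack = [B,C], depth=2
  pop -> removed C, stack = [B], depth=1
  push(C) -> stack = [B,C], depth=2
  push(C) -> stack = [B,C,C], depth=3
  pop -> removed C, stack = [B,C], depth=2
Final depth = 2

2


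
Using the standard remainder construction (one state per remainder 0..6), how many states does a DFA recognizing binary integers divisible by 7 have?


Divisibility by 7 is tracked via the remainder mod 7: 0, 1, ..., 6
The construction assigns one state to each remainder
Number of remainders = 7

7


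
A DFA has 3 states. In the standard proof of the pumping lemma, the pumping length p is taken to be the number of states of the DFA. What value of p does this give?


Pumping lemma for regular languages (standard proof):
Take p = |Q|, the number of DFA states.
Any string of length >= |Q| passes through |Q|+1 states while reading its first |Q| symbols,
so by pigeonhole some state repeats, giving the loop that can be pumped.
Here |Q| = 3
Therefore the proof uses p = 3

3


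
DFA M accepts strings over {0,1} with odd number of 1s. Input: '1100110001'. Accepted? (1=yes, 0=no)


DFA has 2 states: q_even (start, accept=no) and q_odd
Processing string '1100110001' character by character:
  Position 0: read '1', 1-count=1 -> q_odd
  Position 1: read '1', 1-count=2 -> q_even
  Position 2: read '0', 1-count=2 -> q_even (no change)
  Position 3: read '0', 1-count=2 -> q_even (no change)
  Position 4: read '1', 1-count=3 -> q_odd
  Position 5: read '1', 1-count=4 -> q_even
  Position 6: read '0', 1-count=4 -> q_even (no change)
  Position 7: read '0', 1-count=4 -> q_even (no change)
  Position 8: read '0', 1-count=4 -> q_even (no change)
  Position 9: read '1', 1-count=5 -> q_odd
Final state: q_odd, total 1s = 5 (odd); the DFA requires an odd count -> accept

1


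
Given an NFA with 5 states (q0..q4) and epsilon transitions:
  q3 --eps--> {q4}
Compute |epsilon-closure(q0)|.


Starting from q0
Initialize closure = {q0}
q0 has no outgoing epsilon transitions -> nothing to add
Final closure: {q0}
Size = 1

1


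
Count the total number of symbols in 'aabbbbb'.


String: 'aabbbbb'
Counting characters:
  'a' appears 2 time(s)
  'b' appears 5 time(s)
Total length = 2 + 5 = 7

7


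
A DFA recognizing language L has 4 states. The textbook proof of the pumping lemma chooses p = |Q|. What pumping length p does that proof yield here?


Pumping lemma for regular languages (standard proof):
Take p = |Q|, the number of DFA states.
Any string of length >= |Q| passes through |Q|+1 states while reading its first |Q| symbols,
so by pigeonhole some state repeats, giving the loop that can be pumped.
Here |Q| = 4
Therefore the proof uses p = 4

4


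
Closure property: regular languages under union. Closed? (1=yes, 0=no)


Regular languages are closed under:
- Union (DFA product construction)
- Intersection (DFA product construction)
- Complement (swap accept/reject states)
- Concatenation (NFA construction)
- Kleene star (NFA construction)
union is in this list
Therefore: closed

1


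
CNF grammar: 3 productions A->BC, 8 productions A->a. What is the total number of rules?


CNF allows two rule forms:
  A -> BC (binary): 3 rules
  A -> a (terminal): 8 rules
Total = 3 + 8 = 11

11


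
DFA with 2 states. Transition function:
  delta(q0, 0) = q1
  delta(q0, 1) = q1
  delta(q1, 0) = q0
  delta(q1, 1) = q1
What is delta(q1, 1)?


Looking up transition function:
delta(q1, 1) in the table
Row: q1, Column: 1
Result: q1

q1


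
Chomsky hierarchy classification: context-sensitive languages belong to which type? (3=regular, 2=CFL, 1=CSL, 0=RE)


Chomsky hierarchy levels:
  Type 3: Regular (DFA/NFA/regex)
  Type 2: Context-free (PDA)
  Type 1: Context-sensitive
  Type 0: Recursively enumerable (TM)
'context-sensitive' corresponds to Type 1

1


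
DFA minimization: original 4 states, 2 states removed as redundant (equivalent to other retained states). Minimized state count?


Original DFA: 4 states
Redundant states removed: 2
Minimized states = original - removed
= 4 - 2
= 2

2


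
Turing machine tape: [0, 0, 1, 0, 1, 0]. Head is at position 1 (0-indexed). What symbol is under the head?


Tape: [0, 0, 1, 0, 1, 0]
Positions: 0 1 2 3 4 5
Values:    0 0 1 0 1 0
Head at position 1
tape[1] = 0

0


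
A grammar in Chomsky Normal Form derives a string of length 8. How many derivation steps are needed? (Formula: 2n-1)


Chomsky Normal Form derivation:
String length n = 8
Each step either:
  - Splits a nonterminal into two (n-1 such steps)
  - Converts a nonterminal to terminal (n such steps)
Total = (n-1) + n = 2n - 1
= 2(8) - 1
= 16 - 1
= 15

15


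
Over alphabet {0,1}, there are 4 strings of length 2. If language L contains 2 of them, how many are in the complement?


Alphabet: {0,1}
String length: 2
Total strings of length 2 = 2^2 = 4
Strings in L = 2
Complement = total - |L|
= 4 - 2
= 2

2


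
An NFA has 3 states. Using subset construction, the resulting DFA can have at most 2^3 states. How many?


NFA has 3 states
Subset construction: each DFA state = subset of NFA states
Maximum subsets = 2^3
2^3 = 8

8


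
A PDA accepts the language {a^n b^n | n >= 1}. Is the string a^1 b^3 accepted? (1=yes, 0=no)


Language requires equal numbers of a's and b's
PDA pushes for each 'a', pops for each 'b'
Number of a's = 1
Number of b's = 3
1 != 3 -> Reject

0


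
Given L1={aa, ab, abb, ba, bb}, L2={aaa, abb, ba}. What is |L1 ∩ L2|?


L1 = {aa, ab, abb, ba, bb}
L2 = {aaa, abb, ba}
Checking each string in L1 against L2:
  'aa': in L2? No
  'ab': in L2? No
  'abb': in L2? Yes
  'ba': in L2? Yes
  'bb': in L2? No
Intersection = {abb, ba}
|L1 ∩ L2| = 2

2


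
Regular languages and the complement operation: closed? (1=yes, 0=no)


Regular languages are closed under all standard operations:
- Union: Yes (product construction)
- Intersection: Yes (product construction)
- Complement: Yes (swap accept/reject)
- Concatenation: Yes (NFA construction)
Operation: complement -> Closed

1


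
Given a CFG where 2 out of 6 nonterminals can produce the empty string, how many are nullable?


Nonterminals: {S, A, B, C, D, E}
A nonterminal is nullable if it can derive epsilon
Counting nullable nonterminals: 2
Total nullable = 2

2


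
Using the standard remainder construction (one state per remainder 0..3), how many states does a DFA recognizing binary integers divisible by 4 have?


Divisibility by 4 is tracked via the remainder mod 4: 0, 1, ..., 3
The construction assigns one state to each remainder
Number of remainders = 4

4


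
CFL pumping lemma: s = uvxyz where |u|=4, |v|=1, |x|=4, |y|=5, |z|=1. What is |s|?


|s| = |u| + |v| + |x| + |y| + |z|
= 4 + 1 + 4 + 5 + 1
= 5 + 4 + 6
= 9 + 6
= 15

15


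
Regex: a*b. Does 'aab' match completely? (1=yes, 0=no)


Pattern: a*b
String: 'aab'
Pattern requires: zero or more 'a's followed by exactly one 'b'
Found 2 leading 'a's
Remaining: 'b'
Remaining is exactly 'b' -> match
Result: 1

1


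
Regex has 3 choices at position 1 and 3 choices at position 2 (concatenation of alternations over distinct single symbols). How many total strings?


First group: 3 alternatives
Second group: 3 alternatives
Concatenation: each choice from group 1 pairs with each from group 2
Total = 3 x 3 = 9

9


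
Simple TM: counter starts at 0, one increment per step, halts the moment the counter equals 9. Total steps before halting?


Counter starts at 0. Counting sequence:
  Step 1: counter = 1
  Step 2: counter = 2
  Step 3: counter = 3
  Step 4: counter = 4
  Step 5: counter = 5
  Step 6: counter = 6
  ...
  Step 9: counter = 9
Counter reached 9 -> halt
Total steps = 9

9


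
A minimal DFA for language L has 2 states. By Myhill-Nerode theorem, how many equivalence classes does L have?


Myhill-Nerode theorem:
Number of equivalence classes = number of states in minimal DFA
Minimal DFA states = 2
Therefore equivalence classes = 2

2


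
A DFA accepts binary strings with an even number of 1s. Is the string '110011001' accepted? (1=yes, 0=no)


DFA has 2 states: q_even (start, accept=yes) and q_odd
Processing string '110011001' character by character:
  Position 0: read '1', 1-count=1 -> q_odd
  Position 1: read '1', 1-count=2 -> q_even
  Position 2: read '0', 1-count=2 -> q_even (no change)
  Position 3: read '0', 1-count=2 -> q_even (no change)
  Position 4: read '1', 1-count=3 -> q_odd
  Position 5: read '1', 1-count=4 -> q_even
  Position 6: read '0', 1-count=4 -> q_even (no change)
  Position 7: read '0', 1-count=4 -> q_even (no change)
  Position 8: read '1', 1-count=5 -> q_odd
Final state: q_odd, total 1s = 5 (odd); the DFA requires an even count -> reject

0


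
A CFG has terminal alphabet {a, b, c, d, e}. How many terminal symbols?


Terminal symbols: a, b, c, d, e
Counting each: a (#1), b (#2), c (#3), d (#4), e (#5)
Total = 5

5


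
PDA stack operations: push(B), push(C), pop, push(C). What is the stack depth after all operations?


Tracing stack operations:
  push(B) -> stack = [B], depth=1
  push(C) -> stack = [B,C], depth=2
  pop -> removed C, stack = [B], depth=1
  push(C) -> stack = [B,C], depth=2
Final depth = 2

2


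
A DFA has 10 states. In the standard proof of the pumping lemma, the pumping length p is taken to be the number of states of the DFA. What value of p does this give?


Pumping lemma for regular languages (standard proof):
Take p = |Q|, the number of DFA states.
Any string of length >= |Q| passes through |Q|+1 states while reading its first |Q| symbols,
so by pigeonhole some state repeats, giving the loop that can be pumped.
Here |Q| = 10
Therefore the proof uses p = 10

10


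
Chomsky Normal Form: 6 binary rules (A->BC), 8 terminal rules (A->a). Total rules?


CNF allows two rule forms:
  A -> BC (binary): 6 rules
  A -> a (terminal): 8 rules
Total = 6 + 8 = 14

14


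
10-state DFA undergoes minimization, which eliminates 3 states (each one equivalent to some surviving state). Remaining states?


Original DFA: 10 states
Redundant states removed: 3
Minimized states = original - removed
= 10 - 3
= 7

7


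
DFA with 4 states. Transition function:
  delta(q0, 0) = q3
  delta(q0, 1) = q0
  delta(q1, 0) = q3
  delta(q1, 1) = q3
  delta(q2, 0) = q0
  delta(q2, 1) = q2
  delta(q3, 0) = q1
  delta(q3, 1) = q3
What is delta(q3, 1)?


Looking up transition function:
delta(q3, 1) in the table
Row: q3, Column: 1
Result: q3

q3


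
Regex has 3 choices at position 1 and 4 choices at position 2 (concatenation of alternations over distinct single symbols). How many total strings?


First group: 3 alternatives
Second group: 4 alternatives
Concatenation: each choice from group 1 pairs with each from group 2
Total = 3 x 4 = 12

12


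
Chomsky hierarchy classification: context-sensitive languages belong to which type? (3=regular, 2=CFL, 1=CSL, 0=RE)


Chomsky hierarchy levels:
  Type 3: Regular (DFA/NFA/regex)
  Type 2: Context-free (PDA)
  Type 1: Context-sensitive
  Type 0: Recursively enumerable (TM)
'context-sensitive' corresponds to Type 1

1


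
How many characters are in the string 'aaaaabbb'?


String: 'aaaaabbb'
Counting characters:
  'a' appears 5 time(s)
  'b' appears 3 time(s)
Total length = 5 + 3 = 8

8


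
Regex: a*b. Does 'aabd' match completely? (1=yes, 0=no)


Pattern: a*b
String: 'aabd'
Pattern requires: zero or more 'a's followed by exactly one 'b'
Found 2 leading 'a's
Remaining: 'bd'
Remaining is not 'b' -> no match
Result: 0

0


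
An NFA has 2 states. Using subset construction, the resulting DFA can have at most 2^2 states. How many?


NFA has 2 states
Subset construction: each DFA state = subset of NFA states
Maximum subsets = 2^2
2^2 = 4

4


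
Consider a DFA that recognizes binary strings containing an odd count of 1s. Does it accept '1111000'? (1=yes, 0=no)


DFA has 2 states: q_even (start, accept=no) and q_odd
Processing string '1111000' character by character:
  Position 0: read '1', 1-count=1 -> q_odd
  Position 1: read '1', 1-count=2 -> q_even
  Position 2: read '1', 1-count=3 -> q_odd
  Position 3: read '1', 1-count=4 -> q_even
  Position 4: read '0', 1-count=4 -> q_even (no change)
  Position 5: read '0', 1-count=4 -> q_even (no change)
  Position 6: read '0', 1-count=4 -> q_even (no change)
Final state: q_even, total 1s = 4 (even); the DFA requires an odd count -> reject

0


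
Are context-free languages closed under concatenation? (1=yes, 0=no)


CFL closure properties:
  Closed under: union, concatenation, Kleene star
  NOT closed under: intersection, complement
Operation 'concatenation' is in closed list -> Yes (closed)

1


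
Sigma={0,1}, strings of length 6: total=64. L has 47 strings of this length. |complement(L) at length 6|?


Alphabet: {0,1}
String length: 6
Total strings of length 6 = 2^6 = 64
Strings in L = 47
Complement = total - |L|
= 64 - 47
= 17

17


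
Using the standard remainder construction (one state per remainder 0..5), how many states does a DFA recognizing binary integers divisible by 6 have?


Divisibility by 6 is tracked via the remainder mod 6: 0, 1, ..., 5
The construction assigns one state to each remainder
Number of remainders = 6

6


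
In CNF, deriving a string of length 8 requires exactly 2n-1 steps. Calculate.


Chomsky Normal Form derivation:
String length n = 8
Each step either:
  - Splits a nonterminal into two (n-1 such steps)
  - Converts a nonterminal to terminal (n such steps)
Total = (n-1) + n = 2n - 1
= 2(8) - 1
= 16 - 1
= 15

15


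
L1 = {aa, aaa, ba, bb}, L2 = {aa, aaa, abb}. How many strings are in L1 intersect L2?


L1 = {aa, aaa, ba, bb}
L2 = {aa, aaa, abb}
Checking each string in L1 against L2:
  'aa': in L2? Yes
  'aaa': in L2? Yes
  'ba': in L2? No
  'bb': in L2? No
Intersection = {aa, aaa}
|L1 ∩ L2| = 2

2


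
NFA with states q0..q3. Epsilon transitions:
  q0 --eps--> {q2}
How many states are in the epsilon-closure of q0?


Starting from q0
Initialize closure = {q0}
Follow epsilon from q0 -> add q2
Final closure: {q0, q2}
Size = 2

2


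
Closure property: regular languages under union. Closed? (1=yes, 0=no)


Regular languages are closed under:
- Union (DFA product construction)
- Intersection (DFA product construction)
- Complement (swap accept/reject states)
- Concatenation (NFA construction)
- Kleene star (NFA construction)
union is in this list
Therefore: closed

1


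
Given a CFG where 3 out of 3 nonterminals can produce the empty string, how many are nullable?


Nonterminals: {S, A, B}
A nonterminal is nullable if it can derive epsilon
Counting nullable nonterminals: 3
Total nullable = 3

3


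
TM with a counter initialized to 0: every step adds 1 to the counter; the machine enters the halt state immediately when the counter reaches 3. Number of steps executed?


Counter starts at 0. Counting sequence:
  Step 1: counter = 1
  Step 2: counter = 2
  Step 3: counter = 3
Counter reached 3 -> halt
Total steps = 3

3


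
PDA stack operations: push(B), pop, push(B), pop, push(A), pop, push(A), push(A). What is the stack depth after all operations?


Tracing stack operations:
  push(B) -> stack = [B], depth=1
  pop -> removed B, stack = [], depth=0
  push(B) -> stack = [B], depth=1
  pop -> removed B, stack = [], depth=0
  push(A) -> stack = [A], depth=1
  pop -> removed A, stack = [], depth=0
  push(A) -> stack = [A], depth=1
  push(A) -> stack = [A,A], depth=2
Final depth = 2

2


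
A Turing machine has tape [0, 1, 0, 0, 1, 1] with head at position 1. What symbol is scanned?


Tape: [0, 1, 0, 0, 1, 1]
Positions: 0 1 2 3 4 5
Values:    0 1 0 0 1 1
Head at position 1
tape[1] = 1

1


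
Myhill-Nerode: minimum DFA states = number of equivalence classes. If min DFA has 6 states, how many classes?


Myhill-Nerode theorem:
Number of equivalence classes = number of states in minimal DFA
Minimal DFA states = 6
Therefore equivalence classes = 6

6


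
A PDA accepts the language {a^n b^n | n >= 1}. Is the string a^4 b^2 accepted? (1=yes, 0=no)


Language requires equal numbers of a's and b's
PDA pushes for each 'a', pops for each 'b'
Number of a's = 4
Number of b's = 2
4 != 2 -> Reject

0


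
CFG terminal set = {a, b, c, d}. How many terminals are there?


Terminal symbols: a, b, c, d
Counting each: a (#1), b (#2), c (#3), d (#4)
Total = 4

4


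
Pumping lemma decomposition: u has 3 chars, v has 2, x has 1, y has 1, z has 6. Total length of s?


|s| = |u| + |v| + |x| + |y| + |z|
= 3 + 2 + 1 + 1 + 6
= 5 + 1 + 7
= 6 + 7
= 13

13


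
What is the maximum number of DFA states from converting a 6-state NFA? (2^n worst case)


NFA has 6 states
Subset construction: each DFA state = subset of NFA states
Maximum subsets = 2^6
2^6 = 64

64


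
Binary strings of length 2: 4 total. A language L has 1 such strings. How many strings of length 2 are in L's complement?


Alphabet: {0,1}
String length: 2
Total strings of length 2 = 2^2 = 4
Strings in L = 1
Complement = total - |L|
= 4 - 1
= 3

3


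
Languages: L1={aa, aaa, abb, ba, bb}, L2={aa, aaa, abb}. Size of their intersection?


L1 = {aa, aaa, abb, ba, bb}
L2 = {aa, aaa, abb}
Checking each string in L1 against L2:
  'aa': in L2? Yes
  'aaa': in L2? Yes
  'abb': in L2? Yes
  'ba': in L2? No
  'bb': in L2? No
Intersection = {aa, aaa, abb}
|L1 ∩ L2| = 3

3


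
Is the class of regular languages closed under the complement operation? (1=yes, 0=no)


Regular languages are closed under:
- Union (DFA product construction)
- Intersection (DFA product construction)
- Complement (swap accept/reject states)
- Concatenation (NFA construction)
- Kleene star (NFA construction)
complement is in this list
Therefore: closed

1


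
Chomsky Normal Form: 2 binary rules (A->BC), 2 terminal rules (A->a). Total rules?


CNF allows two rule forms:
  A -> BC (binary): 2 rules
  A -> a (terminal): 2 rules
Total = 2 + 2 = 4

4


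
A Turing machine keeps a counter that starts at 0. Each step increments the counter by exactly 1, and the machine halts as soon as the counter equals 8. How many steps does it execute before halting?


Counter starts at 0. Counting sequence:
  Step 1: counter = 1
  Step 2: counter = 2
  Step 3: counter = 3
  Step 4: counter = 4
  Step 5: counter = 5
  Step 6: counter = 6
  Step 7: counter = 7
  Step 8: counter = 8
Counter reached 8 -> halt
Total steps = 8

8


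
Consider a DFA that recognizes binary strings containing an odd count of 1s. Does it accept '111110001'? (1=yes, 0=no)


DFA has 2 states: q_even (start, accept=no) and q_odd
Processing string '111110001' character by character:
  Position 0: read '1', 1-count=1 -> q_odd
  Position 1: read '1', 1-count=2 -> q_even
  Position 2: read '1', 1-count=3 -> q_odd
  Position 3: read '1', 1-count=4 -> q_even
  Position 4: read '1', 1-count=5 -> q_odd
  Position 5: read '0', 1-count=5 -> q_odd (no change)
  Position 6: read '0', 1-count=5 -> q_odd (no change)
  Position 7: read '0', 1-count=5 -> q_odd (no change)
  Position 8: read '1', 1-count=6 -> q_even
Final state: q_even, total 1s = 6 (even); the DFA requires an odd count -> reject

0


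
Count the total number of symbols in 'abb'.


String: 'abb'
Counting characters:
  'a' appears 1 time(s)
  'b' appears 2 time(s)
Total length = 1 + 2 = 3

3


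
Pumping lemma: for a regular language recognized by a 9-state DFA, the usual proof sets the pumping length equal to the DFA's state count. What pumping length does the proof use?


Pumping lemma for regular languages (standard proof):
Take p = |Q|, the number of DFA states.
Any string of length >= |Q| passes through |Q|+1 states while reading its first |Q| symbols,
so by pigeonhole some state repeats, giving the loop that can be pumped.
Here |Q| = 9
Therefore the proof uses p = 9

9


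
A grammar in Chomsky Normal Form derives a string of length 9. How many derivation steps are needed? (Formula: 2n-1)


Chomsky Normal Form derivation:
String length n = 9
Each step either:
  - Splits a nonterminal into two (n-1 such steps)
  - Converts a nonterminal to terminal (n such steps)
Total = (n-1) + n = 2n - 1
= 2(9) - 1
= 18 - 1
= 17

17


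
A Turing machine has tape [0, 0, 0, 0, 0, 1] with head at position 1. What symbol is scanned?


Tape: [0, 0, 0, 0, 0, 1]
Positions: 0 1 2 3 4 5
Values:    0 0 0 0 0 1
Head at position 1
tape[1] = 0

0


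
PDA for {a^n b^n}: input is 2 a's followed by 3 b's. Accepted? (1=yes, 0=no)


Language requires equal numbers of a's and b's
PDA pushes for each 'a', pops for each 'b'
Number of a's = 2
Number of b's = 3
2 != 3 -> Reject

0


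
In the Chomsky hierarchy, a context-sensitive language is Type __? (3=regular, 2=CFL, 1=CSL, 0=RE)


Chomsky hierarchy levels:
  Type 3: Regular (DFA/NFA/regex)
  Type 2: Context-free (PDA)
  Type 1: Context-sensitive
  Type 0: Recursively enumerable (TM)
'context-sensitive' corresponds to Type 1

1


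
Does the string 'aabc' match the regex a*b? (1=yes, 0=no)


Pattern: a*b
String: 'aabc'
Pattern requires: zero or more 'a's followed by exactly one 'b'
Found 2 leading 'a's
Remaining: 'bc'
Remaining is not 'b' -> no match
Result: 0

0


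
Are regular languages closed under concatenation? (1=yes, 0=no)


Regular languages are closed under all standard operations:
- Union: Yes (product construction)
- Intersection: Yes (product construction)
- Complement: Yes (swap accept/reject)
- Concatenation: Yes (NFA construction)
Operation: concatenation -> Closed

1


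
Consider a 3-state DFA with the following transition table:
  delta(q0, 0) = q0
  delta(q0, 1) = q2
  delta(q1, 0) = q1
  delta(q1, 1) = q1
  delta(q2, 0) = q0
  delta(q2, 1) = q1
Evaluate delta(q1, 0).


Looking up transition function:
delta(q1, 0) in the table
Row: q1, Column: 0
Result: q1

q1


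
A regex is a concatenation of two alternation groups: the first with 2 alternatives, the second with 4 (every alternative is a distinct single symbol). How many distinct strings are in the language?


First group: 2 alternatives
Second group: 4 alternatives
Concatenation: each choice from group 1 pairs with each from group 2
Total = 2 x 4 = 8

8


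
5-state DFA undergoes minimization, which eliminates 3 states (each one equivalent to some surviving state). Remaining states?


Original DFA: 5 states
Redundant states removed: 3
Minimized states = original - removed
= 5 - 3
= 2

2


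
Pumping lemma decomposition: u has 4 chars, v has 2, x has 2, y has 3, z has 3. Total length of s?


|s| = |u| + |v| + |x| + |y| + |z|
= 4 + 2 + 2 + 3 + 3
= 6 + 2 + 6
= 8 + 6
= 14

14


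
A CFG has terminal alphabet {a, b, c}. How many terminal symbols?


Terminal symbols: a, b, c
Counting each: a (#1), b (#2), c (#3)
Total = 3

3


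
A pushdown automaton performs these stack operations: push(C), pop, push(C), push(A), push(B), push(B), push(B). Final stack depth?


Tracing stack operations:
  push(C) -> stack = [C], depth=1
  pop -> removed C, stack = [], depth=0
  push(C) -> stack = [C], depth=1
  push(A) -> stack = [C,A], depth=2
  push(B) -> stack = [C,A,B], depth=3
  push(B) -> stack = [C,A,B,B], depth=4
  push(B) -> stack = [C,A,B,B,B], depth=5
Final depth = 5

5


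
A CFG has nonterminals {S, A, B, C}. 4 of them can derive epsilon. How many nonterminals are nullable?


Nonterminals: {S, A, B, C}
A nonterminal is nullable if it can derive epsilon
Counting nullable nonterminals: 4
Total nullable = 4

4


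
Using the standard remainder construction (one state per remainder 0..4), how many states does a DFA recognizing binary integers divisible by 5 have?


Divisibility by 5 is tracked via the remainder mod 5: 0, 1, ..., 4
The construction assigns one state to each remainder
Number of remainders = 5

5


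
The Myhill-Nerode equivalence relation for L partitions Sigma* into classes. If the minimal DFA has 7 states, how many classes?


Myhill-Nerode theorem:
Number of equivalence classes = number of states in minimal DFA
Minimal DFA states = 7
Therefore equivalence classes = 7

7


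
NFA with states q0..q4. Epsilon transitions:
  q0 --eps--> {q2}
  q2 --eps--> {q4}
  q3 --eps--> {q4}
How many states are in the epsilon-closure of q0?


Starting from q0
Initialize closure = {q0}
Follow epsilon from q0 -> add q2
Follow epsilon from q2 -> add q4
Final closure: {q0, q2, q4}
Size = 3

3


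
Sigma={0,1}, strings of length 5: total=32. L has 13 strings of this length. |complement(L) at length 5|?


Alphabet: {0,1}
String length: 5
Total strings of length 5 = 2^5 = 32
Strings in L = 13
Complement = total - |L|
= 32 - 13
= 19

19


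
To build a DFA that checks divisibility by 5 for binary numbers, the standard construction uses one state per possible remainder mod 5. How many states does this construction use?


Divisibility by 5 is tracked via the remainder mod 5: 0, 1, ..., 4
The construction assigns one state to each remainder
Number of remainders = 5

5


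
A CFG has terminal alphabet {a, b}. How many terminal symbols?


Terminal symbols: a, b
Counting each: a (#1), b (#2)
Total = 2

2


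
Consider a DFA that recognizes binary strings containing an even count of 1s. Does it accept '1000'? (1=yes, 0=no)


DFA has 2 states: q_even (start, accept=yes) and q_odd
Processing string '1000' character by character:
  Position 0: read '1', 1-count=1 -> q_odd
  Position 1: read '0', 1-count=1 -> q_odd (no change)
  Position 2: read '0', 1-count=1 -> q_odd (no change)
  Position 3: read '0', 1-count=1 -> q_odd (no change)
Final state: q_odd, total 1s = 1 (odd); the DFA requires an even count -> reject

0


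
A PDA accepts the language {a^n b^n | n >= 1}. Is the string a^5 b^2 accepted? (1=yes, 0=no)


Language requires equal numbers of a's and b's
PDA pushes for each 'a', pops for each 'b'
Number of a's = 5
Number of b's = 2
5 != 2 -> Reject

0


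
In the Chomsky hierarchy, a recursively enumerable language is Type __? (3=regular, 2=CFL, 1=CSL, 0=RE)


Chomsky hierarchy levels:
  Type 3: Regular (DFA/NFA/regex)
  Type 2: Context-free (PDA)
  Type 1: Context-sensitive
  Type 0: Recursively enumerable (TM)
'recursively enumerable' corresponds to Type 0

0


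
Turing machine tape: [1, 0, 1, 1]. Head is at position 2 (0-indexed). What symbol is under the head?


Tape: [1, 0, 1, 1]
Positions: 0 1 2 3
Values:    1 0 1 1
Head at position 2
tape[2] = 1

1


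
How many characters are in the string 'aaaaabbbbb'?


String: 'aaaaabbbbb'
Counting characters:
  'a' appears 5 time(s)
  'b' appears 5 time(s)
Total length = 5 + 5 = 10

10


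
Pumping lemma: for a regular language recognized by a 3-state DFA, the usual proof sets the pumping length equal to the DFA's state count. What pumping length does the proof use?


Pumping lemma for regular languages (standard proof):
Take p = |Q|, the number of DFA states.
Any string of length >= |Q| passes through |Q|+1 states while reading its first |Q| symbols,
so by pigeonhole some state repeats, giving the loop that can be pumped.
Here |Q| = 3
Therefore the proof uses p = 3

3


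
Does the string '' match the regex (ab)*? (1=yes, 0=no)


Pattern: (ab)*
String: ''
Pattern requires: zero or more repetitions of 'ab'
Pairs: []
All pairs are 'ab'? Yes
Result: 1

1


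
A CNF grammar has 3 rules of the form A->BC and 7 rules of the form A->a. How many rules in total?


CNF allows two rule forms:
  A -> BC (binary): 3 rules
  A -> a (terminal): 7 rules
Total = 3 + 7 = 10

10


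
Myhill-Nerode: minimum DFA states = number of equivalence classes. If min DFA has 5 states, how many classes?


Myhill-Nerode theorem:
Number of equivalence classes = number of states in minimal DFA
Minimal DFA states = 5
Therefore equivalence classes = 5

5


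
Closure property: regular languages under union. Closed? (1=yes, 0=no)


Regular languages are closed under:
- Union (DFA product construction)
- Intersection (DFA product construction)
- Complement (swap accept/reject states)
- Concatenation (NFA construction)
- Kleene star (NFA construction)
union is in this list
Therefore: closed

1


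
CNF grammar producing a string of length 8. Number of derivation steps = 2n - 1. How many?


Chomsky Normal Form derivation:
String length n = 8
Each step either:
  - Splits a nonterminal into two (n-1 such steps)
  - Converts a nonterminal to terminal (n such steps)
Total = (n-1) + n = 2n - 1
= 2(8) - 1
= 16 - 1
= 15

15


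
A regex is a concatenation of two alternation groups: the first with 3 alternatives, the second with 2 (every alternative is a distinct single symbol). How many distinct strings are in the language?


First group: 3 alternatives
Second group: 2 alternatives
Concatenation: each choice from group 1 pairs with each from group 2
Total = 3 x 2 = 6

6


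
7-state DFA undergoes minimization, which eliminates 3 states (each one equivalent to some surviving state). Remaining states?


Original DFA: 7 states
Redundant states removed: 3
Minimized states = original - removed
= 7 - 3
= 4

4


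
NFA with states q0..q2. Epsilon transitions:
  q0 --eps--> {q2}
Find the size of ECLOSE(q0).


Starting from q0
Initialize closure = {q0}
Follow epsilon from q0 -> add q2
Final closure: {q0, q2}
Size = 2

2


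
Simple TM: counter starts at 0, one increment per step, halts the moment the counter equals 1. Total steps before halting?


Counter starts at 0. Counting sequence:
  Step 1: counter = 1
Counter reached 1 -> halt
Total steps = 1

1


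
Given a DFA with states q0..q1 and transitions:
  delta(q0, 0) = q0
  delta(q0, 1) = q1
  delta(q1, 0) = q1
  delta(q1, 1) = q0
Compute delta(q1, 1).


Looking up transition function:
delta(q1, 1) in the table
Row: q1, Column: 1
Result: q0

q0


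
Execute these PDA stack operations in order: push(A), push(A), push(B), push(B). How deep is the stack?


Tracing stack operations:
  push(A) -> stack = [A], depth=1
  push(A) -> stack = [A,A], depth=2
  push(B) -> stack = [A,A,B], depth=3
  push(B) -> stack = [A,A,B,B], depth=4
Final depth = 4

4


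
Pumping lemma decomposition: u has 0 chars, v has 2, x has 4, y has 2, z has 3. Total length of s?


|s| = |u| + |v| + |x| + |y| + |z|
= 0 + 2 + 4 + 2 + 3
= 2 + 4 + 5
= 6 + 5
= 11

11


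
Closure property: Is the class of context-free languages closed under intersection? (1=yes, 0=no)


CFL closure properties:
  Closed under: union, concatenation, Kleene star
  NOT closed under: intersection, complement
Operation 'intersection' is in not-closed list -> No (not closed)

0


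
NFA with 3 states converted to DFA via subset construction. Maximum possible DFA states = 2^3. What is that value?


NFA has 3 states
Subset construction: each DFA state = subset of NFA states
Maximum subsets = 2^3
2^3 = 8

8


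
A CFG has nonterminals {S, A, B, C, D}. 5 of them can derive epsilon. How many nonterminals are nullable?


Nonterminals: {S, A, B, C, D}
A nonterminal is nullable if it can derive epsilon
Counting nullable nonterminals: 5
Total nullable = 5

5


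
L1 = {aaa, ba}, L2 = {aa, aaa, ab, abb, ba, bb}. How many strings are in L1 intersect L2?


L1 = {aaa, ba}
L2 = {aa, aaa, ab, abb, ba, bb}
Checking each string in L1 against L2:
  'aaa': in L2? Yes
  'ba': in L2? Yes
Intersection = {aaa, ba}
|L1 ∩ L2| = 2

2


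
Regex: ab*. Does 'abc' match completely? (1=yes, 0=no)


Pattern: ab*
String: 'abc'
Pattern requires: exactly one 'a' followed by zero or more 'b's
First char is 'a' -> OK
Rest 'bc': all b's? No
Result: 0

0


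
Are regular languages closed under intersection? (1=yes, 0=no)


Regular languages are closed under all standard operations:
- Union: Yes (product construction)
- Intersection: Yes (product construction)
- Complement: Yes (swap accept/reject)
- Concatenation: Yes (NFA construction)
Operation: intersection -> Closed

1


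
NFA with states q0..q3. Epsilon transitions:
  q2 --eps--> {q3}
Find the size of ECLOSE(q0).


Starting from q0
Initialize closure = {q0}
q0 has no outgoing epsilon transitions -> nothing to add
Final closure: {q0}
Size = 1

1


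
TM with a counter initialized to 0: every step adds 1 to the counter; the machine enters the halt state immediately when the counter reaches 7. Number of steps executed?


Counter starts at 0. Counting sequence:
  Step 1: counter = 1
  Step 2: counter = 2
  Step 3: counter = 3
  Step 4: counter = 4
  Step 5: counter = 5
  Step 6: counter = 6
  Step 7: counter = 7
Counter reached 7 -> halt
Total steps = 7

7


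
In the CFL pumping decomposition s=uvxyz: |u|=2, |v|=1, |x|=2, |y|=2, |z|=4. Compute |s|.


|s| = |u| + |v| + |x| + |y| + |z|
= 2 + 1 + 2 + 2 + 4
= 3 + 2 + 6
= 5 + 6
= 11

11


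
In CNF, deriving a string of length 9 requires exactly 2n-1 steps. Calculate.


Chomsky Normal Form derivation:
String length n = 9
Each step either:
  - Splits a nonterminal into two (n-1 such steps)
  - Converts a nonterminal to terminal (n such steps)
Total = (n-1) + n = 2n - 1
= 2(9) - 1
= 18 - 1
= 17

17


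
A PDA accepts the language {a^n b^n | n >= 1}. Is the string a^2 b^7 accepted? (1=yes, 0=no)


Language requires equal numbers of a's and b's
PDA pushes for each 'a', pops for each 'b'
Number of a's = 2
Number of b's = 7
2 != 7 -> Reject

0


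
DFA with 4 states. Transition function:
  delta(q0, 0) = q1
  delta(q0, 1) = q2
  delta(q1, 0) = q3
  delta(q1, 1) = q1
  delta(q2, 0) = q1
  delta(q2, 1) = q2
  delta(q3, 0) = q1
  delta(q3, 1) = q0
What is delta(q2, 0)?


Looking up transition function:
delta(q2, 0) in the table
Row: q2, Column: 0
Result: q1

q1


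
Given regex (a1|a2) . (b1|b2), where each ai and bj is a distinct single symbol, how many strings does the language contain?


First group: 2 alternatives
Second group: 2 alternatives
Concatenation: each choice from group 1 pairs with each from group 2
Total = 2 x 2 = 4

4


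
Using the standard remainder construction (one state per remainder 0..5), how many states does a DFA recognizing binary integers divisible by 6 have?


Divisibility by 6 is tracked via the remainder mod 6: 0, 1, ..., 5
The construction assigns one state to each remainder
Number of remainders = 6

6


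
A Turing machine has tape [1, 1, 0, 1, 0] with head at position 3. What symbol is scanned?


Tape: [1, 1, 0, 1, 0]
Positions: 0 1 2 3 4
Values:    1 1 0 1 0
Head at position 3
tape[3] = 1

1


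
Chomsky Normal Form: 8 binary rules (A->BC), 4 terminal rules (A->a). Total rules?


CNF allows two rule forms:
  A -> BC (binary): 8 rules
  A -> a (terminal): 4 rules
Total = 8 + 4 = 12

12


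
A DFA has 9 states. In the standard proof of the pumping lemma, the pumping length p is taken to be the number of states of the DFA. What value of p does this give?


Pumping lemma for regular languages (standard proof):
Take p = |Q|, the number of DFA states.
Any string of length >= |Q| passes through |Q|+1 states while reading its first |Q| symbols,
so by pigeonhole some state repeats, giving the loop that can be pumped.
Here |Q| = 9
Therefore the proof uses p = 9

9
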